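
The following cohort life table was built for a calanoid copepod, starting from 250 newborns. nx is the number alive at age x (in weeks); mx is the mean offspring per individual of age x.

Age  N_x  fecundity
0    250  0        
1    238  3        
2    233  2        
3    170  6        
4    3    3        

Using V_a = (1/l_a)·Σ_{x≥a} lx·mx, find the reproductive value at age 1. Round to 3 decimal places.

lx = nx/n0 = nx/250: 1, 0.952, 0.932, 0.68, 0.012
lx·mx for x ≥ 1: 2.856, 1.864, 4.08, 0.036 → sum = 8.836
V_1 = 8.836 / l_1 = 8.836 / 0.952 = 9.281513… → 9.282

9.282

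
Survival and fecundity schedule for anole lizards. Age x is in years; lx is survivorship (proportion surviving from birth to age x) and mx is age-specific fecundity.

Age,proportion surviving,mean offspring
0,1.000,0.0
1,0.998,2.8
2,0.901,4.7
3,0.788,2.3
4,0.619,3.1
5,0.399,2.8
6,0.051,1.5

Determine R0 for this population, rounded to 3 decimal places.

lx·mx by age: 0, 2.7944, 4.2347, 1.8124, 1.9189, 1.1172, 0.0765
R0 = Σ lx·mx = 11.9541 → 11.954

11.954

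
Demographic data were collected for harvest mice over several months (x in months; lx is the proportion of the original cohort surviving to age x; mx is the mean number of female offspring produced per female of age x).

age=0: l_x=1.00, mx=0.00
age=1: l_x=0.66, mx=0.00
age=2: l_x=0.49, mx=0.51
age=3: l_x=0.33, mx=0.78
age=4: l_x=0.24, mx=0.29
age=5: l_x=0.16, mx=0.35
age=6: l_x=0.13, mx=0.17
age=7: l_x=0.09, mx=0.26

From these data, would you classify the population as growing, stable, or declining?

declining

R0 = Σ lx·mx = 0 + 0 + 0.2499 + 0.2574 + 0.0696 + 0.056 + 0.0221 + 0.0234 = 0.6784
R0 < 1, so the population is declining.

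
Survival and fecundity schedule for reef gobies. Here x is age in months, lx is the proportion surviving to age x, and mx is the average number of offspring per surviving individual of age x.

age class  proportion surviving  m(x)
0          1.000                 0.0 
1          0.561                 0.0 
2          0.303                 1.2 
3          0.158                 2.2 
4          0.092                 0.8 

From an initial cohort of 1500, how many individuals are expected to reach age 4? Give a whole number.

138

Expected survivors = N0 · l_4 = 1500 × 0.092 = 138 → 138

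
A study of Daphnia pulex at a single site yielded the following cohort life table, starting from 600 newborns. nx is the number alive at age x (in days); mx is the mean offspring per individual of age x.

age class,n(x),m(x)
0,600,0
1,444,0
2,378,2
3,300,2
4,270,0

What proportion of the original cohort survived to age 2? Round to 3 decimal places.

l_2 = n_2/n_0 = 378/600 = 0.63 → 0.630

0.630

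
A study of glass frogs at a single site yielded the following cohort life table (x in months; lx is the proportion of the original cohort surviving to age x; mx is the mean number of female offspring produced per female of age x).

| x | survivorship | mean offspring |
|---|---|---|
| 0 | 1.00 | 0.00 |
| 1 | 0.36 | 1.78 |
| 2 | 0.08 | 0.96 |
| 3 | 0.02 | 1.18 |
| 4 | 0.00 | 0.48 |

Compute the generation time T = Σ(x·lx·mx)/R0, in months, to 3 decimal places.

lx·mx: 0, 0.6408, 0.0768, 0.0236, 0 → R0 = 0.7412
x·lx·mx: 0, 0.6408, 0.1536, 0.0708, 0 → Σ = 0.8652
T = 0.8652 / 0.7412 = 1.167296… → 1.167

1.167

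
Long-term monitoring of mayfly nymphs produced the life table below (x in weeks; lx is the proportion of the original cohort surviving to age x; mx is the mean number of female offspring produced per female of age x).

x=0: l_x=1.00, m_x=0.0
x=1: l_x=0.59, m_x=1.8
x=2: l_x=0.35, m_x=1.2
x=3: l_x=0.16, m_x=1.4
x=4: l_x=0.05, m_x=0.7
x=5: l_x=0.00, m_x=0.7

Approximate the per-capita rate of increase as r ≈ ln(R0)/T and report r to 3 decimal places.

R0 = Σ lx·mx = 0 + 1.062 + 0.42 + 0.224 + 0.035 + 0 = 1.741
Σ x·lx·mx = 2.714; T = 2.714/1.741 = 1.55887…
r ≈ ln(R0)/T = ln(1.741)/1.55887… = 0.35568… → 0.356

0.356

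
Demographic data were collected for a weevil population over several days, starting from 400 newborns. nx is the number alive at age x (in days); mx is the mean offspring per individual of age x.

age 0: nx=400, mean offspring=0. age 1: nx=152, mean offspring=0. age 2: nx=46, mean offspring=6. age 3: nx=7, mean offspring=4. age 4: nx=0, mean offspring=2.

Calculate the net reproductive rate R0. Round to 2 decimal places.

lx = nx/n0 = nx/400: 1, 0.38, 0.115, 0.0175, 0
lx·mx by age: 0, 0, 0.69, 0.07, 0
R0 = Σ lx·mx = 0.76 → 0.76

0.76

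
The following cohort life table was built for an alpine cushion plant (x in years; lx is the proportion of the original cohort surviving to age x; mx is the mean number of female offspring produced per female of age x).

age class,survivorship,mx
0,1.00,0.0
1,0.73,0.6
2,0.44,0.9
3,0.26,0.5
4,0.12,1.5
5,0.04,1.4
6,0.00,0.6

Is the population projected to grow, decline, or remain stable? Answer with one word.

R0 = Σ lx·mx = 0 + 0.438 + 0.396 + 0.13 + 0.18 + 0.056 + 0 = 1.2
R0 > 1, so the population is growing.

growing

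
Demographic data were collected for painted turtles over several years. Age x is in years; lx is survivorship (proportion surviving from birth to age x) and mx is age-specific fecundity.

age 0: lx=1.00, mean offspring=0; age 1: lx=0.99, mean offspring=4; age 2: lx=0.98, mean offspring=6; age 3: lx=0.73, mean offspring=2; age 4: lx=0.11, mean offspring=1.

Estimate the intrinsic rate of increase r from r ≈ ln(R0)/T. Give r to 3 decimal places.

R0 = Σ lx·mx = 0 + 3.96 + 5.88 + 1.46 + 0.11 = 11.41
Σ x·lx·mx = 20.54; T = 20.54/11.41 = 1.80018…
r ≈ ln(R0)/T = ln(11.41)/1.80018… = 1.35236… → 1.352

1.352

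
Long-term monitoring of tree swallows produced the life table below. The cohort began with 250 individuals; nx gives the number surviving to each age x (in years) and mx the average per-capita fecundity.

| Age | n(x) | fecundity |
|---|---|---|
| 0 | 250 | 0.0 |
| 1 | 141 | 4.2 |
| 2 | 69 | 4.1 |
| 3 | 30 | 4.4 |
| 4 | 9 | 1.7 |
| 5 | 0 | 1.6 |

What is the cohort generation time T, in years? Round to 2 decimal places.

1.58

lx = nx/n0 = nx/250: 1, 0.564, 0.276, 0.12, 0.036, 0
lx·mx: 0, 2.3688, 1.1316, 0.528, 0.0612, 0 → R0 = 4.0896
x·lx·mx: 0, 2.3688, 2.2632, 1.584, 0.2448, 0 → Σ = 6.4608
T = 6.4608 / 4.0896 = 1.579812… → 1.58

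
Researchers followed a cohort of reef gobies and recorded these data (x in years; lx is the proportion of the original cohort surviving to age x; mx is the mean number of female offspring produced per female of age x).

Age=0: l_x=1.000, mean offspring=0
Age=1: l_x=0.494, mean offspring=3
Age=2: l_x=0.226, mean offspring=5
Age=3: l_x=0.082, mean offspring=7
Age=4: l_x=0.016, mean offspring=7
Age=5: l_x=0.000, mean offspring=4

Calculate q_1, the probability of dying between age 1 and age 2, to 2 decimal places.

0.54

q_1 = (l_1 − l_2) / l_1 = (0.494 − 0.226) / 0.494
     = 0.268 / 0.494 = 0.54251… → 0.54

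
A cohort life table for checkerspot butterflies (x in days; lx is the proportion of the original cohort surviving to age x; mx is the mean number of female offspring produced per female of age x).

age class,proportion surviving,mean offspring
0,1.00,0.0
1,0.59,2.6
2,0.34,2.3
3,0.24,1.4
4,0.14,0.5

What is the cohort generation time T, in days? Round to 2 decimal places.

1.61

lx·mx: 0, 1.534, 0.782, 0.336, 0.07 → R0 = 2.722
x·lx·mx: 0, 1.534, 1.564, 1.008, 0.28 → Σ = 4.386
T = 4.386 / 2.722 = 1.611315… → 1.61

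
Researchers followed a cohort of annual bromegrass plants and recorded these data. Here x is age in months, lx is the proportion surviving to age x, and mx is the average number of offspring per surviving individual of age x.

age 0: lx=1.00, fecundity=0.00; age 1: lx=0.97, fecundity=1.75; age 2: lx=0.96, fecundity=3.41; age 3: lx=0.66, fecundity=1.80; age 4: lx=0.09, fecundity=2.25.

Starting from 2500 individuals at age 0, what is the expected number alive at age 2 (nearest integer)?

Expected survivors = N0 · l_2 = 2500 × 0.96 = 2400 → 2400

2400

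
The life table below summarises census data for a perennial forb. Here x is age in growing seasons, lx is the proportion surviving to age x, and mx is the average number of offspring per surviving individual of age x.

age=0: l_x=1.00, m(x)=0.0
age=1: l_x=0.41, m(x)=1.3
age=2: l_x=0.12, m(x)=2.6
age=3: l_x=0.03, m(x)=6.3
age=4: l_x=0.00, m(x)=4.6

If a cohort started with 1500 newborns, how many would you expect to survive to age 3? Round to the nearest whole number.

45

Expected survivors = N0 · l_3 = 1500 × 0.03 = 45 → 45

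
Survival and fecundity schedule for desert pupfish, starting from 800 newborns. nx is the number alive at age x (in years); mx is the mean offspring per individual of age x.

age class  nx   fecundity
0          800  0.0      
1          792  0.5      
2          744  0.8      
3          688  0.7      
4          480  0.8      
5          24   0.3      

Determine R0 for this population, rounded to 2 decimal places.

lx = nx/n0 = nx/800: 1, 0.99, 0.93, 0.86, 0.6, 0.03
lx·mx by age: 0, 0.495, 0.744, 0.602, 0.48, 0.009
R0 = Σ lx·mx = 2.33 → 2.33

2.33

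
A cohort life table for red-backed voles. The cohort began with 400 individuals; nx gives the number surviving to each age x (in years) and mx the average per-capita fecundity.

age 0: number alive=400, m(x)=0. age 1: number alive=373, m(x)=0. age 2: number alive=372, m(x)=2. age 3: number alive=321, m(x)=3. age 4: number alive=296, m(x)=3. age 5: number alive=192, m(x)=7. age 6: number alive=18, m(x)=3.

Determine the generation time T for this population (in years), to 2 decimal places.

3.75

lx = nx/n0 = nx/400: 1, 0.9325, 0.93, 0.8025, 0.74, 0.48, 0.045
lx·mx: 0, 0, 1.86, 2.4075, 2.22, 3.36, 0.135 → R0 = 9.9825
x·lx·mx: 0, 0, 3.72, 7.2225, 8.88, 16.8, 0.81 → Σ = 37.4325
T = 37.4325 / 9.9825 = 3.749812… → 3.75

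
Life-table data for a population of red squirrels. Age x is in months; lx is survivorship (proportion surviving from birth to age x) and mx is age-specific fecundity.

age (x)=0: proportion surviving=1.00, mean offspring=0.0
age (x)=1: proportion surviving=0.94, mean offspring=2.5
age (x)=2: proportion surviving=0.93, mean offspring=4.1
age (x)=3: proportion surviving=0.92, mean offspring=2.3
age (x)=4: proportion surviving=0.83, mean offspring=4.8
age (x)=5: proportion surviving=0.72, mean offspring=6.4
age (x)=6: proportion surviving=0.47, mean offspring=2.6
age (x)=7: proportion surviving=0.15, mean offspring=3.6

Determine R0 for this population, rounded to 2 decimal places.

18.63

lx·mx by age: 0, 2.35, 3.813, 2.116, 3.984, 4.608, 1.222, 0.54
R0 = Σ lx·mx = 18.633 → 18.63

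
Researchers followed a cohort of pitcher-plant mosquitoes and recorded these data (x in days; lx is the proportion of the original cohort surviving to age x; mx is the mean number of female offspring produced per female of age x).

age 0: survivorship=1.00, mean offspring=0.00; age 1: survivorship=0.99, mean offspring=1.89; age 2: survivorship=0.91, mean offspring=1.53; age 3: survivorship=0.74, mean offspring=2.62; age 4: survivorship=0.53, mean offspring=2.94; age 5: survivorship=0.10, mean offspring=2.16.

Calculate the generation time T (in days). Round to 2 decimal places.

2.55

lx·mx: 0, 1.8711, 1.3923, 1.9388, 1.5582, 0.216 → R0 = 6.9764
x·lx·mx: 0, 1.8711, 2.7846, 5.8164, 6.2328, 1.08 → Σ = 17.7849
T = 17.7849 / 6.9764 = 2.549295… → 2.55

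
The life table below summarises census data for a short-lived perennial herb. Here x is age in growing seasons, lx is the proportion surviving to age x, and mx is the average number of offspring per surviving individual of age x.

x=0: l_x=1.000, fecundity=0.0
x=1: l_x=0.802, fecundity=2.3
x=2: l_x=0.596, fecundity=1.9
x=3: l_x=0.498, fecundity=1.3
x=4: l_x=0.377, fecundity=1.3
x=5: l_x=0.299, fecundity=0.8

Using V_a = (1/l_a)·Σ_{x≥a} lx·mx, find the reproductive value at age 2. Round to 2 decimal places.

lx·mx for x ≥ 2: 1.1324, 0.6474, 0.4901, 0.2392 → sum = 2.5091
V_2 = 2.5091 / l_2 = 2.5091 / 0.596 = 4.209899… → 4.21

4.21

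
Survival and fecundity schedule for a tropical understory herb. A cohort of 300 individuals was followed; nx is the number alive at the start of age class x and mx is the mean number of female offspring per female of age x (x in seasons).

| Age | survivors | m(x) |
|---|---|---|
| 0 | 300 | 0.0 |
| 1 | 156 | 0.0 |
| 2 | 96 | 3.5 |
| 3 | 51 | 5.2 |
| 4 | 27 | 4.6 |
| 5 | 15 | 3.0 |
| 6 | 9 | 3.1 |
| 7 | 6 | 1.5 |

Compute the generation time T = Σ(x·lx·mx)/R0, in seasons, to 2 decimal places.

3.00

lx = nx/n0 = nx/300: 1, 0.52, 0.32, 0.17, 0.09, 0.05, 0.03, 0.02
lx·mx: 0, 0, 1.12, 0.884, 0.414, 0.15, 0.093, 0.03 → R0 = 2.691
x·lx·mx: 0, 0, 2.24, 2.652, 1.656, 0.75, 0.558, 0.21 → Σ = 8.066
T = 8.066 / 2.691 = 2.997399… → 3.00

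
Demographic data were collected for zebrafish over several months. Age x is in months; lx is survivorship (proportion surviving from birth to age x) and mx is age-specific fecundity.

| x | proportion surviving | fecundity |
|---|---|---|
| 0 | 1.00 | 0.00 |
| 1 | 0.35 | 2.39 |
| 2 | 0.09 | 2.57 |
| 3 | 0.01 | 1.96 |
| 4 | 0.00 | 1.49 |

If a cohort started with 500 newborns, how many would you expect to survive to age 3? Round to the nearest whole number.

5

Expected survivors = N0 · l_3 = 500 × 0.01 = 5 → 5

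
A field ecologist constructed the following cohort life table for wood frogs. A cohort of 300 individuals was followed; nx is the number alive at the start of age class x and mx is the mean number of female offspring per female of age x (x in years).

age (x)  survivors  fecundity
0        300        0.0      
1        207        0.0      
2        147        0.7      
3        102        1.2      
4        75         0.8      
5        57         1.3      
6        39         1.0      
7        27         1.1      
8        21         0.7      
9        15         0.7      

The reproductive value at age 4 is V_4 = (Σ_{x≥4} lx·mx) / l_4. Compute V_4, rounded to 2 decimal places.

lx = nx/n0 = nx/300: 1, 0.69, 0.49, 0.34, 0.25, 0.19, 0.13, 0.09, 0.07, 0.05
lx·mx for x ≥ 4: 0.2, 0.247, 0.13, 0.099, 0.049, 0.035 → sum = 0.76
V_4 = 0.76 / l_4 = 0.76 / 0.25 = 3.04 → 3.04

3.04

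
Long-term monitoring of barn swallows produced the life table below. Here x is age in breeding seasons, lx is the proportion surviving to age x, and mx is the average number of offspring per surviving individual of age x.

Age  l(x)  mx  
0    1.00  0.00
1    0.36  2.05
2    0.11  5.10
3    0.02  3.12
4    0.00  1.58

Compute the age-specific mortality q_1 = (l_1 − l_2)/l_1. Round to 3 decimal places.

q_1 = (l_1 − l_2) / l_1 = (0.36 − 0.11) / 0.36
     = 0.25 / 0.36 = 0.694444… → 0.694

0.694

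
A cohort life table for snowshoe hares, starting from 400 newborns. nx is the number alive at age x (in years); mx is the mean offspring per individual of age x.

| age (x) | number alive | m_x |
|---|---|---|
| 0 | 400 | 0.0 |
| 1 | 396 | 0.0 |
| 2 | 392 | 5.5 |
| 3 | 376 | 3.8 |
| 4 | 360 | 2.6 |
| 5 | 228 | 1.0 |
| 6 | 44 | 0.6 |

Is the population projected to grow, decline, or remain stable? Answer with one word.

growing

lx = nx/n0 = nx/400: 1, 0.99, 0.98, 0.94, 0.9, 0.57, 0.11
R0 = Σ lx·mx = 0 + 0 + 5.39 + 3.572 + 2.34 + 0.57 + 0.066 = 11.938
R0 > 1, so the population is growing.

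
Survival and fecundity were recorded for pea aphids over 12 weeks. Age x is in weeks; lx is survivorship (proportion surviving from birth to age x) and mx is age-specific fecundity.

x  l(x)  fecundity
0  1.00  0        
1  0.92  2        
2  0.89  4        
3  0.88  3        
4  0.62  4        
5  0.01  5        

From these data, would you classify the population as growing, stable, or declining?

growing

R0 = Σ lx·mx = 0 + 1.84 + 3.56 + 2.64 + 2.48 + 0.05 = 10.57
R0 > 1, so the population is growing.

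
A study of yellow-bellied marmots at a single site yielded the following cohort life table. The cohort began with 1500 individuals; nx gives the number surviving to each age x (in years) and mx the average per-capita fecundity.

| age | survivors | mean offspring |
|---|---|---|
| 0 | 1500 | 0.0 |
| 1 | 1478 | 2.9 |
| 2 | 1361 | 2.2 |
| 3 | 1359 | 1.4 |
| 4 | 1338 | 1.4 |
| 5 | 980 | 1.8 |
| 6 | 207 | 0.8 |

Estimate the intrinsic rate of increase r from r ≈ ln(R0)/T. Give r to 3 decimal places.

lx = nx/n0 = nx/1500: 1, 0.98533…, 0.90733…, 0.906, 0.892, 0.65333…, 0.138
R0 = Σ lx·mx = 0 + 2.85747… + 1.99613… + 1.2684 + 1.2488 + 1.176… + 0.1104 = 8.6572…
Σ x·lx·mx = 22.192533…; T = 22.192533…/8.6572… = 2.56348…
r ≈ ln(R0)/T = ln(8.6572…)/2.56348… = 0.84198… → 0.842

0.842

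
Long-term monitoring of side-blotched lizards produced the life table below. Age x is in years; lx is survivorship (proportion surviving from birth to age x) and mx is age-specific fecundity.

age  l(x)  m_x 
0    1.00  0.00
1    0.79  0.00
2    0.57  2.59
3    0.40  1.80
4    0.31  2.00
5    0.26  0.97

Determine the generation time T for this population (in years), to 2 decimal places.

2.89

lx·mx: 0, 0, 1.4763, 0.72, 0.62, 0.2522 → R0 = 3.0685
x·lx·mx: 0, 0, 2.9526, 2.16, 2.48, 1.261 → Σ = 8.8536
T = 8.8536 / 3.0685 = 2.885319… → 2.89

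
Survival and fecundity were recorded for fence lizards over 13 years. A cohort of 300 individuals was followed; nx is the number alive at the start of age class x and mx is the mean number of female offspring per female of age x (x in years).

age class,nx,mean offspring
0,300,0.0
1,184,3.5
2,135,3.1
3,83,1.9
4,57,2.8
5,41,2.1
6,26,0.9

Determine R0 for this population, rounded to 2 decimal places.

lx = nx/n0 = nx/300: 1, 0.61333…, 0.45, 0.27667…, 0.19, 0.13667…, 0.08667…
lx·mx by age: 0, 2.146667…, 1.395, 0.525667…, 0.532, 0.287…, 0.078…
R0 = Σ lx·mx = 4.964333… → 4.96

4.96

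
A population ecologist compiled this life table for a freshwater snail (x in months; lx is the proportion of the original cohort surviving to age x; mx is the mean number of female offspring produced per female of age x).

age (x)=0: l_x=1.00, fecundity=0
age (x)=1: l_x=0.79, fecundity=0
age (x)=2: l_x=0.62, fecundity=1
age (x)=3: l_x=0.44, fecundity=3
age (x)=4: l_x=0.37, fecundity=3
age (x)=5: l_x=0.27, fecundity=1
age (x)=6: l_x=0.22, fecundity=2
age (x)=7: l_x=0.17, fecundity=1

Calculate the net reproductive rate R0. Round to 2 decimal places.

3.93

lx·mx by age: 0, 0, 0.62, 1.32, 1.11, 0.27, 0.44, 0.17
R0 = Σ lx·mx = 3.93 → 3.93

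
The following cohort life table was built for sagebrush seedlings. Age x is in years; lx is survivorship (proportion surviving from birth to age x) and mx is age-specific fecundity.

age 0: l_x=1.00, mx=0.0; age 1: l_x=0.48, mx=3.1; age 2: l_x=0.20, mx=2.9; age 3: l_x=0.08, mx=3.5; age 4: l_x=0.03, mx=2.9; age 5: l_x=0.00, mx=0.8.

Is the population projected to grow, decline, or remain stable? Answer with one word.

growing

R0 = Σ lx·mx = 0 + 1.488 + 0.58 + 0.28 + 0.087 + 0 = 2.435
R0 > 1, so the population is growing.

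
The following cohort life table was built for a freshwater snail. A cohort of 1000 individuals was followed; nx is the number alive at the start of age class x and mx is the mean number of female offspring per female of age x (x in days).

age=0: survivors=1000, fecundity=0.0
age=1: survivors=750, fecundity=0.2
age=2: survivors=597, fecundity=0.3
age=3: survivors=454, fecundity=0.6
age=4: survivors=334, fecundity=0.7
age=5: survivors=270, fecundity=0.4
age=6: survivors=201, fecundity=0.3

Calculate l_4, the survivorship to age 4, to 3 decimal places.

l_4 = n_4/n_0 = 334/1000 = 0.334 → 0.334

0.334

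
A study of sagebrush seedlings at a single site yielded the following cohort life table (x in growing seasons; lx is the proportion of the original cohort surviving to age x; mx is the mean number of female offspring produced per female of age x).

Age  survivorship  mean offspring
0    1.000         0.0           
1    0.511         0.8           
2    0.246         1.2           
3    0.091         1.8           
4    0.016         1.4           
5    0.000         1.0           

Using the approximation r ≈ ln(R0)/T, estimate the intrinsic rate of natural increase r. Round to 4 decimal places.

R0 = Σ lx·mx = 0 + 0.4088 + 0.2952 + 0.1638 + 0.0224 + 0 = 0.8902
Σ x·lx·mx = 1.5802; T = 1.5802/0.8902 = 1.77511…
r ≈ ln(R0)/T = ln(0.8902)/1.77511… = -0.065522… → -0.0655

-0.0655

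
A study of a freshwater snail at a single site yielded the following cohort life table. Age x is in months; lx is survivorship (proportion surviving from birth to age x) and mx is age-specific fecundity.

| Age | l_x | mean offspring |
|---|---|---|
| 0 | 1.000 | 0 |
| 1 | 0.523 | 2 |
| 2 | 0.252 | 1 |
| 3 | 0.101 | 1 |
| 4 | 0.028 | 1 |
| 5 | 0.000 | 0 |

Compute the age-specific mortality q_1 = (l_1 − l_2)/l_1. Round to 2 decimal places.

q_1 = (l_1 − l_2) / l_1 = (0.523 − 0.252) / 0.523
     = 0.271 / 0.523 = 0.518164… → 0.52

0.52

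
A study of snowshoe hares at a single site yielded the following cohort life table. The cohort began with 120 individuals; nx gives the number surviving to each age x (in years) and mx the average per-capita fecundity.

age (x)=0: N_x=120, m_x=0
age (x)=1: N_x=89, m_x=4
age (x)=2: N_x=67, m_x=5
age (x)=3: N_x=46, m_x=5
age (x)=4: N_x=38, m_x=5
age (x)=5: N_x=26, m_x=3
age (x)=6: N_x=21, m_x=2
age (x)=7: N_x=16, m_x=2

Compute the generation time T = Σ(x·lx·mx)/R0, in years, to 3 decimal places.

lx = nx/n0 = nx/120: 1, 0.74167…, 0.55833…, 0.38333…, 0.31667…, 0.21667…, 0.175, 0.13333…
lx·mx: 0, 2.966667…, 2.791667…, 1.916667…, 1.583333…, 0.65…, 0.35, 0.266667… → R0 = 10.525…
x·lx·mx: 0, 2.966667…, 5.583333…, 5.75…, 6.333333…, 3.25…, 2.1, 1.866667… → Σ = 27.85…
T = 27.85… / 10.525… = 2.646081… → 2.646

2.646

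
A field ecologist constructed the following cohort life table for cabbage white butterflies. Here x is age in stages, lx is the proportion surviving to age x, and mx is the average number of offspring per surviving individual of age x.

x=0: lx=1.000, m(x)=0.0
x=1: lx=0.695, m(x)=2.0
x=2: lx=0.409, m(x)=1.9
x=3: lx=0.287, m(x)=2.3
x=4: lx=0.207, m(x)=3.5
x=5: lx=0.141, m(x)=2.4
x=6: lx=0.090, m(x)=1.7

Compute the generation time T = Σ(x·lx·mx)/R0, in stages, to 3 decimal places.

2.580

lx·mx: 0, 1.39, 0.7771, 0.6601, 0.7245, 0.3384, 0.153 → R0 = 4.0431
x·lx·mx: 0, 1.39, 1.5542, 1.9803, 2.898, 1.692, 0.918 → Σ = 10.4325
T = 10.4325 / 4.0431 = 2.580322… → 2.580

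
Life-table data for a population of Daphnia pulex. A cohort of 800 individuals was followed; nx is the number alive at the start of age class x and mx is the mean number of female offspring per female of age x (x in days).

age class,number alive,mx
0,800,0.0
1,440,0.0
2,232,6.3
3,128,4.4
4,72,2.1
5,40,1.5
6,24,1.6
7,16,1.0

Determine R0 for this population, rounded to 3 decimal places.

lx = nx/n0 = nx/800: 1, 0.55, 0.29, 0.16, 0.09, 0.05, 0.03, 0.02
lx·mx by age: 0, 0, 1.827, 0.704, 0.189, 0.075, 0.048, 0.02
R0 = Σ lx·mx = 2.863 → 2.863

2.863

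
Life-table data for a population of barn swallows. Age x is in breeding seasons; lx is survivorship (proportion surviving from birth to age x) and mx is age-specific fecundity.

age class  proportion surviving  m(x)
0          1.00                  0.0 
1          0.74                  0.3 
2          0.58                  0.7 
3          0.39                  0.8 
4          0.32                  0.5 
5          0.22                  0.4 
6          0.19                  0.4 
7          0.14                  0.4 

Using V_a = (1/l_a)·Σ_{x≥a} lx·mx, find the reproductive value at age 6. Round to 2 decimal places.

lx·mx for x ≥ 6: 0.076, 0.056 → sum = 0.132
V_6 = 0.132 / l_6 = 0.132 / 0.19 = 0.694737… → 0.69

0.69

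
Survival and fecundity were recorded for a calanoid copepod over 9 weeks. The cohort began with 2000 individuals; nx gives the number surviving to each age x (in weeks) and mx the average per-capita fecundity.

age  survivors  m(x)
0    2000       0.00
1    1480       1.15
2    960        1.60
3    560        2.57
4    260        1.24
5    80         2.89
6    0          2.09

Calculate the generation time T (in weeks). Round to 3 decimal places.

2.206

lx = nx/n0 = nx/2000: 1, 0.74, 0.48, 0.28, 0.13, 0.04, 0
lx·mx: 0, 0.851, 0.768, 0.7196, 0.1612, 0.1156, 0 → R0 = 2.6154
x·lx·mx: 0, 0.851, 1.536, 2.1588, 0.6448, 0.578, 0 → Σ = 5.7686
T = 5.7686 / 2.6154 = 2.205628… → 2.206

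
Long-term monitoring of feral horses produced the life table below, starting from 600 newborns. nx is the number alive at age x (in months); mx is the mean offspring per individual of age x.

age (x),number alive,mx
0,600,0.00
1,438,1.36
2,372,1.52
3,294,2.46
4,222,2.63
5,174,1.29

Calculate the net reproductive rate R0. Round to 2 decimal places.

4.49

lx = nx/n0 = nx/600: 1, 0.73, 0.62, 0.49, 0.37, 0.29
lx·mx by age: 0, 0.9928, 0.9424, 1.2054, 0.9731, 0.3741
R0 = Σ lx·mx = 4.4878 → 4.49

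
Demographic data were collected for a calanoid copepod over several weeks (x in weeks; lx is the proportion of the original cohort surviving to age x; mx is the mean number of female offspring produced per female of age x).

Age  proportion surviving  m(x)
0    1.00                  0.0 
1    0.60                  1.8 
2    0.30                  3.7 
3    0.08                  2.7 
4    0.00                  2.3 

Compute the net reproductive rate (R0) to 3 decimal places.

lx·mx by age: 0, 1.08, 1.11, 0.216, 0
R0 = Σ lx·mx = 2.406 → 2.406

2.406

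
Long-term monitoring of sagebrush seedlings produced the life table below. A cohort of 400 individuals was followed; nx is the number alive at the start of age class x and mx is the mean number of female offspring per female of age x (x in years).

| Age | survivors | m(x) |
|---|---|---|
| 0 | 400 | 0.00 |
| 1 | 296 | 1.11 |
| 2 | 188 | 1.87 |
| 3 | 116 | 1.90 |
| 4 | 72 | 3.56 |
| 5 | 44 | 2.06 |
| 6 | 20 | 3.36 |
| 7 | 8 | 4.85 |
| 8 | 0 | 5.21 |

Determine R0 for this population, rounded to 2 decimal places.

lx = nx/n0 = nx/400: 1, 0.74, 0.47, 0.29, 0.18, 0.11, 0.05, 0.02, 0
lx·mx by age: 0, 0.8214, 0.8789, 0.551, 0.6408, 0.2266, 0.168, 0.097, 0
R0 = Σ lx·mx = 3.3837 → 3.38

3.38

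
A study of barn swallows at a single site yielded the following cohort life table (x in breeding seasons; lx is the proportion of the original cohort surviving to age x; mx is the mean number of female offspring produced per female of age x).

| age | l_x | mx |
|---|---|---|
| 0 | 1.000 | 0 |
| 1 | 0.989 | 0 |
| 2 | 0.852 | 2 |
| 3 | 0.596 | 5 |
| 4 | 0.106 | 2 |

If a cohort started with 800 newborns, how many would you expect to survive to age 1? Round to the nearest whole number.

791

Expected survivors = N0 · l_1 = 800 × 0.989 = 791.2 → 791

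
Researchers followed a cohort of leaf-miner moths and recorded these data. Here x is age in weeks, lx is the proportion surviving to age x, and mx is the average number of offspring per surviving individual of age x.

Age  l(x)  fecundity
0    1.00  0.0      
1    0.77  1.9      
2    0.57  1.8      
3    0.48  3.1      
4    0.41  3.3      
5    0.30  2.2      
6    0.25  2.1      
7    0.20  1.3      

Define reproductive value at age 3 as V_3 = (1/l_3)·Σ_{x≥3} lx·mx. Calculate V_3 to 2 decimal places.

lx·mx for x ≥ 3: 1.488, 1.353, 0.66, 0.525, 0.26 → sum = 4.286
V_3 = 4.286 / l_3 = 4.286 / 0.48 = 8.929167… → 8.93

8.93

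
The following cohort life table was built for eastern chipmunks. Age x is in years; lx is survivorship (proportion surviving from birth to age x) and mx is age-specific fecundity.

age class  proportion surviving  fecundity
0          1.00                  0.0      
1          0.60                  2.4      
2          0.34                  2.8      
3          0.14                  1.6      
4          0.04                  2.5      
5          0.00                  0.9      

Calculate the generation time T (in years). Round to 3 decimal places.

1.626

lx·mx: 0, 1.44, 0.952, 0.224, 0.1, 0 → R0 = 2.716
x·lx·mx: 0, 1.44, 1.904, 0.672, 0.4, 0 → Σ = 4.416
T = 4.416 / 2.716 = 1.62592… → 1.626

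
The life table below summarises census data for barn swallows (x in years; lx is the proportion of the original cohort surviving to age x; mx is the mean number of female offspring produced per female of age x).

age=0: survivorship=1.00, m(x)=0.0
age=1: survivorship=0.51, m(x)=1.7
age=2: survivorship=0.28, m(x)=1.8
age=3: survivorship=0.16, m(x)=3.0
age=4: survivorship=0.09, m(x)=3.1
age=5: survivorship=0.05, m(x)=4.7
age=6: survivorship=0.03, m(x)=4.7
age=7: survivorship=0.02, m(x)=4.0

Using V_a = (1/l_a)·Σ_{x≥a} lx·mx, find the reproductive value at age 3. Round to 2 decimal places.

7.59

lx·mx for x ≥ 3: 0.48, 0.279, 0.235, 0.141, 0.08 → sum = 1.215
V_3 = 1.215 / l_3 = 1.215 / 0.16 = 7.59375 → 7.59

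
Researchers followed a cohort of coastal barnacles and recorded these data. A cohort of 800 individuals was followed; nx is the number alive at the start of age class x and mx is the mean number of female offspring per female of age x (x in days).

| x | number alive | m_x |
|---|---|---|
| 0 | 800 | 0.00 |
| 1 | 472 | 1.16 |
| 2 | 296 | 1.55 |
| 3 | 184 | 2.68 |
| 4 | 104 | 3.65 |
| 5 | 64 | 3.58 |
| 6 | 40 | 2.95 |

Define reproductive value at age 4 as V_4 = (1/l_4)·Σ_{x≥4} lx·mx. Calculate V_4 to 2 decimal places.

6.99

lx = nx/n0 = nx/800: 1, 0.59, 0.37, 0.23, 0.13, 0.08, 0.05
lx·mx for x ≥ 4: 0.4745, 0.2864, 0.1475 → sum = 0.9084
V_4 = 0.9084 / l_4 = 0.9084 / 0.13 = 6.987692… → 6.99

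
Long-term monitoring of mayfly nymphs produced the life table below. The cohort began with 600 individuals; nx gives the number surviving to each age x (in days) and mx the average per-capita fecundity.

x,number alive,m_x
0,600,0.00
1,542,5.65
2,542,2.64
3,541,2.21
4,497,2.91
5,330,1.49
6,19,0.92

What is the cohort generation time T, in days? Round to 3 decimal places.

2.336

lx = nx/n0 = nx/600: 1, 0.90333…, 0.90333…, 0.90167…, 0.82833…, 0.55, 0.03167…
lx·mx: 0, 5.103833…, 2.3848…, 1.992683…, 2.41045…, 0.8195, 0.029133… → R0 = 12.7404…
x·lx·mx: 0, 5.103833…, 4.7696…, 5.97805…, 9.6418…, 4.0975, 0.1748… → Σ = 29.765583…
T = 29.765583… / 12.7404… = 2.336315… → 2.336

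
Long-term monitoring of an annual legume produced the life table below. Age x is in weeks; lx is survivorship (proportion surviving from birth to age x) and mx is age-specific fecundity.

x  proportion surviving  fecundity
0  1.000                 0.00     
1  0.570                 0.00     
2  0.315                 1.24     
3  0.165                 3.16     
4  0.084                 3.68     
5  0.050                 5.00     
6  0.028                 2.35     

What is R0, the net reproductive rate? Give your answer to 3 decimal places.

lx·mx by age: 0, 0, 0.3906, 0.5214, 0.30912, 0.25, 0.0658
R0 = Σ lx·mx = 1.53692 → 1.537

1.537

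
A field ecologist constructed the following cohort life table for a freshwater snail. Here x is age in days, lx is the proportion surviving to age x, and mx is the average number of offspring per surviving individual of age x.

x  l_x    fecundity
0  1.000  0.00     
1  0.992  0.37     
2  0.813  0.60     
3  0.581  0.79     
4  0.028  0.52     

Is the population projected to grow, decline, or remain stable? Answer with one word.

R0 = Σ lx·mx = 0 + 0.36704 + 0.4878 + 0.45899 + 0.01456 = 1.32839
R0 > 1, so the population is growing.

growing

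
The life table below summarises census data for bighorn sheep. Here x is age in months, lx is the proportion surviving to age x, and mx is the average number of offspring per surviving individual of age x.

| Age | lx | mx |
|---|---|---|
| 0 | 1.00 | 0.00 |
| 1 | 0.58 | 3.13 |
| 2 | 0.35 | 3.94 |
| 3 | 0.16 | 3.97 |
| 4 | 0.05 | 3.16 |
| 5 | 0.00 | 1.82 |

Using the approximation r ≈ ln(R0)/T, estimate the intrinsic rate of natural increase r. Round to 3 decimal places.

0.776

R0 = Σ lx·mx = 0 + 1.8154 + 1.379 + 0.6352 + 0.158 + 0 = 3.9876
Σ x·lx·mx = 7.111; T = 7.111/3.9876 = 1.78328…
r ≈ ln(R0)/T = ln(3.9876)/1.78328… = 0.77564… → 0.776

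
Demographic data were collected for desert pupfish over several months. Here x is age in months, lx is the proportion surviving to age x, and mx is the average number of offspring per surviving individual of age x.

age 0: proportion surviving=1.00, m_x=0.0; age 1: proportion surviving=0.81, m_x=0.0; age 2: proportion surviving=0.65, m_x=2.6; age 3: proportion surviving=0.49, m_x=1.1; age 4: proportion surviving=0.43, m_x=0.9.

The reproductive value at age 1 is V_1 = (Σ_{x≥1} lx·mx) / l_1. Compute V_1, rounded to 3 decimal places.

3.230

lx·mx for x ≥ 1: 0, 1.69, 0.539, 0.387 → sum = 2.616
V_1 = 2.616 / l_1 = 2.616 / 0.81 = 3.22963… → 3.230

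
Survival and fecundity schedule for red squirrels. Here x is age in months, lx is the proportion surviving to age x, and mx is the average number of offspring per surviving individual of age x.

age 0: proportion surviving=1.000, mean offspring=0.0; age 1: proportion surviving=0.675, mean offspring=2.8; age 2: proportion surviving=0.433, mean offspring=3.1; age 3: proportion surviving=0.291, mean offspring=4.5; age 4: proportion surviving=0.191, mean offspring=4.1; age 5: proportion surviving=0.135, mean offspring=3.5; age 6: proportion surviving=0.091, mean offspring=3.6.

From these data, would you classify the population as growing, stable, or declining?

growing

R0 = Σ lx·mx = 0 + 1.89 + 1.3423 + 1.3095 + 0.7831 + 0.4725 + 0.3276 = 6.125
R0 > 1, so the population is growing.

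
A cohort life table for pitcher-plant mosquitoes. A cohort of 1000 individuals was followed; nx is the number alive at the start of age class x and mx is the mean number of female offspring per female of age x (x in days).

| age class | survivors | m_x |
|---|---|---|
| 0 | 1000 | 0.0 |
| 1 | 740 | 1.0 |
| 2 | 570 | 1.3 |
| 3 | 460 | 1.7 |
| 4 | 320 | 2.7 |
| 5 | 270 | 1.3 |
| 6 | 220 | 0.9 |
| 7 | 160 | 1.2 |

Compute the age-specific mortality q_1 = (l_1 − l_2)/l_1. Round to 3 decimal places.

lx = nx/n0 = nx/1000: 1, 0.74, 0.57, 0.46, 0.32, 0.27, 0.22, 0.16
q_1 = (l_1 − l_2) / l_1 = (0.74 − 0.57) / 0.74
     = 0.17 / 0.74 = 0.22973… → 0.230

0.230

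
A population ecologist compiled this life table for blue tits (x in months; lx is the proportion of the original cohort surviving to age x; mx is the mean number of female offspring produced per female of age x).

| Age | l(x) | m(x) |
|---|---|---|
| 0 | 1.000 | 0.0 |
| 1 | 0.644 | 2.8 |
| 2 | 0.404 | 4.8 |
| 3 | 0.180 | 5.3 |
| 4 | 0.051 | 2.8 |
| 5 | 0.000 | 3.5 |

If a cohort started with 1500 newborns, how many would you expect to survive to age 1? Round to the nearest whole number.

966

Expected survivors = N0 · l_1 = 1500 × 0.644 = 966 → 966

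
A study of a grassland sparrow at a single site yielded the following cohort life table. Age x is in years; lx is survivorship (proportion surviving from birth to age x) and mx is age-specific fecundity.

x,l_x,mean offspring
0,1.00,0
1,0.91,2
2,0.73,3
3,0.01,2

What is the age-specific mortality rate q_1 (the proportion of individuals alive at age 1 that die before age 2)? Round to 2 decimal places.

q_1 = (l_1 − l_2) / l_1 = (0.91 − 0.73) / 0.91
     = 0.18 / 0.91 = 0.197802… → 0.20

0.20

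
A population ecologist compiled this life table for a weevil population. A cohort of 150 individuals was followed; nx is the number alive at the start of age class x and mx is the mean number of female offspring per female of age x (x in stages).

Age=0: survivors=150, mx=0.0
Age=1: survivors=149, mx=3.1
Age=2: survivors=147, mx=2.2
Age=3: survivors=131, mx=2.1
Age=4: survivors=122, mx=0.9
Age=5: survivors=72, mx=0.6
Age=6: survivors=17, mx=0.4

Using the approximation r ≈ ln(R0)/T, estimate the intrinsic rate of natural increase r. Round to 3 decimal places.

lx = nx/n0 = nx/150: 1, 0.99333…, 0.98, 0.87333…, 0.81333…, 0.48, 0.11333…
R0 = Σ lx·mx = 0 + 3.07933… + 2.156 + 1.834… + 0.732… + 0.288 + 0.04533… = 8.134667…
Σ x·lx·mx = 17.533333…; T = 17.533333…/8.134667… = 2.15538…
r ≈ ln(R0)/T = ln(8.134667…)/2.15538… = 0.97251… → 0.973

0.973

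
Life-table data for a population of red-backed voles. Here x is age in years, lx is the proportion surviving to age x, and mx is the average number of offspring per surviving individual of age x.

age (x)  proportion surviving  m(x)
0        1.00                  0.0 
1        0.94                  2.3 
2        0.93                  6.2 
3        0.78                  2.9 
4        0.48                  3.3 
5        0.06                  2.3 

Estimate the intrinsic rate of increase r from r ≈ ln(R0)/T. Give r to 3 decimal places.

R0 = Σ lx·mx = 0 + 2.162 + 5.766 + 2.262 + 1.584 + 0.138 = 11.912
Σ x·lx·mx = 27.506; T = 27.506/11.912 = 2.3091…
r ≈ ln(R0)/T = ln(11.912)/2.3091… = 1.07295… → 1.073

1.073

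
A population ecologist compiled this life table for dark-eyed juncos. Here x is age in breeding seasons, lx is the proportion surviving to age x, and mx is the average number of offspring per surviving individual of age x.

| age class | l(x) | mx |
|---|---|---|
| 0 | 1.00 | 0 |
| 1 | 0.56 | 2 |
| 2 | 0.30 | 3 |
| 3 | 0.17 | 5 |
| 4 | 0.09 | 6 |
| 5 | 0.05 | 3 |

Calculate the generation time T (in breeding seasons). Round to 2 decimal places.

2.35

lx·mx: 0, 1.12, 0.9, 0.85, 0.54, 0.15 → R0 = 3.56
x·lx·mx: 0, 1.12, 1.8, 2.55, 2.16, 0.75 → Σ = 8.38
T = 8.38 / 3.56 = 2.353933… → 2.35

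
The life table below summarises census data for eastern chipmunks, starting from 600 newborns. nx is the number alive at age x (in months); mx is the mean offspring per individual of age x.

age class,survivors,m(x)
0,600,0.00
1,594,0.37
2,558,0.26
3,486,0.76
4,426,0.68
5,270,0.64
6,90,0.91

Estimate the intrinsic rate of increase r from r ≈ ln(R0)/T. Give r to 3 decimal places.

lx = nx/n0 = nx/600: 1, 0.99, 0.93, 0.81, 0.71, 0.45, 0.15
R0 = Σ lx·mx = 0 + 0.3663 + 0.2418 + 0.6156 + 0.4828 + 0.288 + 0.1365 = 2.131
Σ x·lx·mx = 6.8869; T = 6.8869/2.131 = 3.23177…
r ≈ ln(R0)/T = ln(2.131)/3.23177… = 0.23411… → 0.234

0.234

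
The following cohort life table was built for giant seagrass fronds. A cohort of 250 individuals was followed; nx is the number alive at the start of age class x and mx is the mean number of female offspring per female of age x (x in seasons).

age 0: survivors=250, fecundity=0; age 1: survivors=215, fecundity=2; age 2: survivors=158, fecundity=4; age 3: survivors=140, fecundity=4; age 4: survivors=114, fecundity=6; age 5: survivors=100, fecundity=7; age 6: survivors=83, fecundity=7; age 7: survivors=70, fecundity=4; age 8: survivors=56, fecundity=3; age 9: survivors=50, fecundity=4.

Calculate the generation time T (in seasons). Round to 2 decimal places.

4.30

lx = nx/n0 = nx/250: 1, 0.86, 0.632, 0.56, 0.456, 0.4, 0.332, 0.28, 0.224, 0.2
lx·mx: 0, 1.72, 2.528, 2.24, 2.736, 2.8, 2.324, 1.12, 0.672, 0.8 → R0 = 16.94
x·lx·mx: 0, 1.72, 5.056, 6.72, 10.944, 14, 13.944, 7.84, 5.376, 7.2 → Σ = 72.8
T = 72.8 / 16.94 = 4.297521… → 4.30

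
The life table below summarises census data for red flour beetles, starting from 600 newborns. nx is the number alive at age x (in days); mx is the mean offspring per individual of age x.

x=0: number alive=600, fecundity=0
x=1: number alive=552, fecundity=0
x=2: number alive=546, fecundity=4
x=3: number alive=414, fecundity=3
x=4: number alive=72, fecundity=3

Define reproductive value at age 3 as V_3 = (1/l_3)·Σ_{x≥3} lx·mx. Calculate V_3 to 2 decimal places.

lx = nx/n0 = nx/600: 1, 0.92, 0.91, 0.69, 0.12
lx·mx for x ≥ 3: 2.07, 0.36 → sum = 2.43
V_3 = 2.43 / l_3 = 2.43 / 0.69 = 3.521739… → 3.52

3.52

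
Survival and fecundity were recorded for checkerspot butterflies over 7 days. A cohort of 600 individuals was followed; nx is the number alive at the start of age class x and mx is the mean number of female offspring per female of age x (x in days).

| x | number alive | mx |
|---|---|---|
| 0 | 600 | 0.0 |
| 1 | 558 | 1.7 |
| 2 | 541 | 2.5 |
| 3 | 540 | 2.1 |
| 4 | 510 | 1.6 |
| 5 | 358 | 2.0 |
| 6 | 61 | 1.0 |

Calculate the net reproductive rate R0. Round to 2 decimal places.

lx = nx/n0 = nx/600: 1, 0.93, 0.90167…, 0.9, 0.85, 0.59667…, 0.10167…
lx·mx by age: 0, 1.581, 2.254167…, 1.89, 1.36, 1.193333…, 0.101667…
R0 = Σ lx·mx = 8.380167… → 8.38

8.38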